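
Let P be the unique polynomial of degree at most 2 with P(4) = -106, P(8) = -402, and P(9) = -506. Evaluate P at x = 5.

Using the Lagrange interpolation formula with nodes 4, 8, 9:
  L_0(x) = (x - 8)(x - 9) / 20
  L_1(x) = (x - 4)(x - 9) / -4
  L_2(x) = (x - 4)(x - 8) / 5
Then P(x) = -106·L_0(x) - 402·L_1(x) - 506·L_2(x).
Expanding and collecting terms gives P(x) = -6x^2 - 2x - 2.
Evaluating at x = 5: P(5) = -162.

-162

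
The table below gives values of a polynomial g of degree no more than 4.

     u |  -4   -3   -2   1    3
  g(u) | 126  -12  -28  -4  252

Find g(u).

Write g(u) = au^4 + bu^3 + cu^2 + du + e. Substituting each data point gives a linear system:
  256a - 64b + 16c - 4d + e = 126
  81a - 27b + 9c - 3d + e = -12
  16a - 8b + 4c - 2d + e = -28
  a + b + c + d + e = -4
  81a + 27b + 9c + 3d + e = 252
Solving the system yields a = 2, b = 5, c = -4, d = -1, e = -6.
So g(u) = 2u^4 + 5u^3 - 4u^2 - u - 6.
Check: g(1) = -4. ✓

g(u) = 2u^4 + 5u^3 - 4u^2 - u - 6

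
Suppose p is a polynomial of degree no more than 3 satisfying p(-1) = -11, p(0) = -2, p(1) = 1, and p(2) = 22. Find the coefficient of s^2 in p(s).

Write p(s) = as^3 + bs^2 + cs + d. Substituting each data point gives a linear system:
  -a + b - c + d = -11
  d = -2
  a + b + c + d = 1
  8a + 4b + 2c + d = 22
Solving the system yields a = 4, b = -3, c = 2, d = -2.
So p(s) = 4s^3 - 3s^2 + 2s - 2.
The coefficient of s^2 is -3.

-3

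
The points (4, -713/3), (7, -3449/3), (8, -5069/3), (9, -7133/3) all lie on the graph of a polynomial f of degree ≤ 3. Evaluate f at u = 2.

-119/3

Write f(u) = au^3 + bu^2 + cu + d. Substituting each data point gives a linear system:
  64a + 16b + 4c + d = -713/3
  343a + 49b + 7c + d = -3449/3
  512a + 64b + 8c + d = -5069/3
  729a + 81b + 9c + d = -7133/3
Solving the system yields a = -3, b = -2, c = -3, d = -5/3.
So f(u) = -3u^3 - 2u^2 - 3u - 5/3.
Then f(2) = -119/3.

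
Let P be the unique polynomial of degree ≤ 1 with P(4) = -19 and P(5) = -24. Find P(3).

-14

Write P(s) = as + b. Substituting each data point gives a linear system:
  4a + b = -19
  5a + b = -24
Solving the system yields a = -5, b = 1.
So P(s) = -5s + 1.
Then P(3) = -14.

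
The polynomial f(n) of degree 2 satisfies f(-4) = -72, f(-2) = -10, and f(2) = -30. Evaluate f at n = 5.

-171

Using the Lagrange interpolation formula with nodes -4, -2, 2:
  L_0(n) = (n + 2)(n - 2) / 12
  L_1(n) = (n + 4)(n - 2) / -8
  L_2(n) = (n + 4)(n + 2) / 24
Then f(n) = -72·L_0(n) - 10·L_1(n) - 30·L_2(n).
Expanding and collecting terms gives f(n) = -6n² - 5n + 4.
Evaluating at n = 5: f(5) = -171.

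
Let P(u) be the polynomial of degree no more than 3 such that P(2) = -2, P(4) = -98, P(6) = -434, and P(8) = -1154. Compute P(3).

-29

Using the Lagrange interpolation formula with nodes 2, 4, 6, 8:
  L_0(u) = (u - 4)(u - 6)(u - 8) / -48
  L_1(u) = (u - 2)(u - 6)(u - 8) / 16
  L_2(u) = (u - 2)(u - 4)(u - 8) / -16
  L_3(u) = (u - 2)(u - 4)(u - 6) / 48
Then P(u) = -2·L_0(u) - 98·L_1(u) - 434·L_2(u) - 1154·L_3(u).
Expanding and collecting terms gives P(u) = -3u^3 + 6u^2 - 2.
Evaluating at u = 3: P(3) = -29.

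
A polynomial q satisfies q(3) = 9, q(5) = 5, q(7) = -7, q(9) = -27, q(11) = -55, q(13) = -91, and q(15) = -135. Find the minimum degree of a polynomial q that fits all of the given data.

2

Forward differences of the values at x = 3, 5, 7, 9, 11, 13, 15:
  q  : 9  5  -7  -27  -55  -91  -135
  Δ  : -4  -12  -20  -28  -36  -44
  Δ^2: -8  -8  -8  -8  -8
  Δ^3: 0  0  0  0
  Δ^4: 0  0  0
  Δ^5: 0  0
  Δ^6: 0
The second differences are constant (-8) and nonzero, while all higher differences vanish, so the minimal degree is 2.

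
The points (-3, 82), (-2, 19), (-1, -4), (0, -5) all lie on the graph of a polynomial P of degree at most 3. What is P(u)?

Write P(u) = au^3 + bu^2 + cu + d. Substituting each data point gives a linear system:
  -27a + 9b - 3c + d = 82
  -8a + 4b - 2c + d = 19
  -a + b - c + d = -4
  d = -5
Solving the system yields a = -3, b = 2, c = 4, d = -5.
So P(u) = -3u³ + 2u² + 4u - 5.
Check: P(0) = -5. ✓

P(u) = -3u^3 + 2u^2 + 4u - 5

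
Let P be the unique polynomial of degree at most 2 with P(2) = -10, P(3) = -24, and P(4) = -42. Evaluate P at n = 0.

6

Using the Lagrange interpolation formula with nodes 2, 3, 4:
  L_0(n) = (n - 3)(n - 4) / 2
  L_1(n) = (n - 2)(n - 4) / -1
  L_2(n) = (n - 2)(n - 3) / 2
Then P(n) = -10·L_0(n) - 24·L_1(n) - 42·L_2(n).
Expanding and collecting terms gives P(n) = -2n^2 - 4n + 6.
Evaluating at n = 0: P(0) = 6.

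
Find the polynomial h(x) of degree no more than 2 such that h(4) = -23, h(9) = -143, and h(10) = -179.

Write h(x) = ax^2 + bx + c. Substituting each data point gives a linear system:
  16a + 4b + c = -23
  81a + 9b + c = -143
  100a + 10b + c = -179
Solving the system yields a = -2, b = 2, c = 1.
So h(x) = -2x^2 + 2x + 1.
Check: h(10) = -179. ✓

h(x) = -2x^2 + 2x + 1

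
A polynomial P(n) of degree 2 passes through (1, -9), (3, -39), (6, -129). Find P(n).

Using the Lagrange interpolation formula with nodes 1, 3, 6:
  L_0(n) = (n - 3)(n - 6) / 10
  L_1(n) = (n - 1)(n - 6) / -6
  L_2(n) = (n - 1)(n - 3) / 15
Then P(n) = -9·L_0(n) - 39·L_1(n) - 129·L_2(n).
Expanding and collecting terms gives P(n) = -3n² - 3n - 3.
Check: P(1) = -9. ✓

P(n) = -3n^2 - 3n - 3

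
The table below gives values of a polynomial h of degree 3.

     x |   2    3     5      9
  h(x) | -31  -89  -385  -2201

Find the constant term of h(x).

-5

Write h(x) = ax^3 + bx^2 + cx + d. Substituting each data point gives a linear system:
  8a + 4b + 2c + d = -31
  27a + 9b + 3c + d = -89
  125a + 25b + 5c + d = -385
  729a + 81b + 9c + d = -2201
Solving the system yields a = -3, b = 0, c = -1, d = -5.
So h(x) = -3x^3 - x - 5.
The constant term is -5.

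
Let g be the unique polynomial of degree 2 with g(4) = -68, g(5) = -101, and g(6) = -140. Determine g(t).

g(t) = -3t^2 - 6t + 4

Write g(t) = at^2 + bt + c. Substituting each data point gives a linear system:
  16a + 4b + c = -68
  25a + 5b + c = -101
  36a + 6b + c = -140
Solving the system yields a = -3, b = -6, c = 4.
So g(t) = -3t^2 - 6t + 4.
Check: g(5) = -101. ✓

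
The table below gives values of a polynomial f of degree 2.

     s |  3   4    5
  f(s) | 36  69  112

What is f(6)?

Write f(s) = as^2 + bs + c. Substituting each data point gives a linear system:
  9a + 3b + c = 36
  16a + 4b + c = 69
  25a + 5b + c = 112
Solving the system yields a = 5, b = -2, c = -3.
So f(s) = 5s^2 - 2s - 3.
Then f(6) = 165.

165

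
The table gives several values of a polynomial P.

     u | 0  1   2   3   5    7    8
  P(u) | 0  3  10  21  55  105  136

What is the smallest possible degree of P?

2

Divided differences on the nodes 0, 1, 2, 3, 5, 7, 8:
  order 0: 0  3  10  21  55  105  136
  order 1: 3  7  11  17  25  31
  order 2: 2  2  2  2  2
  order 3: 0  0  0  0
  order 4: 0  0  0
  order 5: 0  0
  order 6: 0
The order-2 divided differences are all 2 (nonzero) and every higher order vanishes, so the data lies on a polynomial of degree exactly 2.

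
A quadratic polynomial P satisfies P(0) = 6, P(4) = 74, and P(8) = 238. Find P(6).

Using the Lagrange interpolation formula with nodes 0, 4, 8:
  L_0(x) = (x - 4)(x - 8) / 32
  L_1(x) = x(x - 8) / -16
  L_2(x) = x(x - 4) / 32
Then P(x) = 6·L_0(x) + 74·L_1(x) + 238·L_2(x).
Expanding and collecting terms gives P(x) = 3x^2 + 5x + 6.
Evaluating at x = 6: P(6) = 144.

144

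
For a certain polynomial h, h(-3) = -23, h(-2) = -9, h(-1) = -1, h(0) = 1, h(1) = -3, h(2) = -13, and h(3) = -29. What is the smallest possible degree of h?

Forward differences of the values at s = -3, -2, -1, 0, 1, 2, 3:
  h  : -23  -9  -1  1  -3  -13  -29
  Δ  : 14  8  2  -4  -10  -16
  Δ^2: -6  -6  -6  -6  -6
  Δ^3: 0  0  0  0
  Δ^4: 0  0  0
  Δ^5: 0  0
  Δ^6: 0
The second differences are constant (-6) and nonzero, while all higher differences vanish, so the minimal degree is 2.

2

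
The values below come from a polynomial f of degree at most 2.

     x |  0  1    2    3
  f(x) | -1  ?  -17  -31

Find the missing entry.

-7

The 3 known points determine the degree-2 polynomial uniquely.
Write f(x) = ax^2 + bx + c. Substituting each data point gives a linear system:
  c = -1
  4a + 2b + c = -17
  9a + 3b + c = -31
Solving the system yields a = -2, b = -4, c = -1.
So f(x) = -2x² - 4x - 1.
Then f(1) = -7.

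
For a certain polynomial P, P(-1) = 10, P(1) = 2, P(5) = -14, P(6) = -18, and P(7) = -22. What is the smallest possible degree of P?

1

Divided differences on the nodes -1, 1, 5, 6, 7:
  order 0: 10  2  -14  -18  -22
  order 1: -4  -4  -4  -4
  order 2: 0  0  0
  order 3: 0  0
  order 4: 0
The order-1 divided differences are all -4 (nonzero) and every higher order vanishes, so the data lies on a polynomial of degree exactly 1.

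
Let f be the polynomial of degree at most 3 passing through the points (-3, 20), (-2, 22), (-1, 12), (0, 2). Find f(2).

Write f(x) = ax^3 + bx^2 + cx + d. Substituting each data point gives a linear system:
  -27a + 9b - 3c + d = 20
  -8a + 4b - 2c + d = 22
  -a + b - c + d = 12
  d = 2
Solving the system yields a = 2, b = 6, c = -6, d = 2.
So f(x) = 2x³ + 6x² - 6x + 2.
Then f(2) = 30.

30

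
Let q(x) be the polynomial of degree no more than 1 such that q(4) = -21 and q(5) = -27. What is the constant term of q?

3

Write q(x) = ax + b. Substituting each data point gives a linear system:
  4a + b = -21
  5a + b = -27
Solving the system yields a = -6, b = 3.
So q(x) = -6x + 3.
The constant term is 3.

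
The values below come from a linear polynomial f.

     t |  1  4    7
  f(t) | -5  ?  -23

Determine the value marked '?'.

-14

The 2 known points determine the degree-1 polynomial uniquely.
Write f(t) = at + b. Substituting each data point gives a linear system:
  a + b = -5
  7a + b = -23
Solving the system yields a = -3, b = -2.
So f(t) = -3t - 2.
Then f(4) = -14.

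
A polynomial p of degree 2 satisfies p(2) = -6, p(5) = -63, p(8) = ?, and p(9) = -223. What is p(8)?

-174

The 3 known points determine the degree-2 polynomial uniquely.
Write p(u) = au^2 + bu + c. Substituting each data point gives a linear system:
  4a + 2b + c = -6
  25a + 5b + c = -63
  81a + 9b + c = -223
Solving the system yields a = -3, b = 2, c = 2.
So p(u) = -3u^2 + 2u + 2.
Then p(8) = -174.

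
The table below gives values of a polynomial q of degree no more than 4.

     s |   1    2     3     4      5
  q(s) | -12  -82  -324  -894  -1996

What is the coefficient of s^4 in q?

-2

Write q(s) = as^4 + bs^3 + cs^2 + ds + e. Substituting each data point gives a linear system:
  a + b + c + d + e = -12
  16a + 8b + 4c + 2d + e = -82
  81a + 27b + 9c + 3d + e = -324
  256a + 64b + 16c + 4d + e = -894
  625a + 125b + 25c + 5d + e = -1996
Solving the system yields a = -2, b = -6, c = 0, d = 2, e = -6.
So q(s) = -2s⁴ - 6s³ + 2s - 6.
The leading coefficient is -2.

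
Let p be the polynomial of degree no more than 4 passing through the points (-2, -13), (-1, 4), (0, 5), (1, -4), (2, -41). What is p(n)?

p(n) = -n^4 - n^3 - 4n^2 - 3n + 5

Write p(n) = an^4 + bn^3 + cn^2 + dn + e. Substituting each data point gives a linear system:
  16a - 8b + 4c - 2d + e = -13
  a - b + c - d + e = 4
  e = 5
  a + b + c + d + e = -4
  16a + 8b + 4c + 2d + e = -41
Solving the system yields a = -1, b = -1, c = -4, d = -3, e = 5.
So p(n) = -n⁴ - n³ - 4n² - 3n + 5.
Check: p(1) = -4. ✓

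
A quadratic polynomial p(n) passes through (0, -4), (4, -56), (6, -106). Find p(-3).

-7

Using the Lagrange interpolation formula with nodes 0, 4, 6:
  L_0(n) = (n - 4)(n - 6) / 24
  L_1(n) = n(n - 6) / -8
  L_2(n) = n(n - 4) / 12
Then p(n) = -4·L_0(n) - 56·L_1(n) - 106·L_2(n).
Expanding and collecting terms gives p(n) = -2n^2 - 5n - 4.
Evaluating at n = -3: p(-3) = -7.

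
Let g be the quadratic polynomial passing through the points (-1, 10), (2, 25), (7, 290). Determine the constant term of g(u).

Write g(u) = au^2 + bu + c. Substituting each data point gives a linear system:
  a - b + c = 10
  4a + 2b + c = 25
  49a + 7b + c = 290
Solving the system yields a = 6, b = -1, c = 3.
So g(u) = 6u^2 - u + 3.
The constant term is 3.

3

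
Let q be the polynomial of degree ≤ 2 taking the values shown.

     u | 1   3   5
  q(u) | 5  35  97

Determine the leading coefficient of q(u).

4

Write q(u) = au^2 + bu + c. Substituting each data point gives a linear system:
  a + b + c = 5
  9a + 3b + c = 35
  25a + 5b + c = 97
Solving the system yields a = 4, b = -1, c = 2.
So q(u) = 4u^2 - u + 2.
The leading coefficient is 4.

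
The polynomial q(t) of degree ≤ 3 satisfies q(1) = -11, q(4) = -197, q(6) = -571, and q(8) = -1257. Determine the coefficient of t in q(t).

Write q(t) = at^3 + bt^2 + ct + d. Substituting each data point gives a linear system:
  a + b + c + d = -11
  64a + 16b + 4c + d = -197
  216a + 36b + 6c + d = -571
  512a + 64b + 8c + d = -1257
Solving the system yields a = -2, b = -3, c = -5, d = -1.
So q(t) = -2t³ - 3t² - 5t - 1.
The coefficient of t is -5.

-5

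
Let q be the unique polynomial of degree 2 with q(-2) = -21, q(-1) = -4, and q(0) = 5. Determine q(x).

q(x) = -4x^2 + 5x + 5

Write q(x) = ax^2 + bx + c. Substituting each data point gives a linear system:
  4a - 2b + c = -21
  a - b + c = -4
  c = 5
Solving the system yields a = -4, b = 5, c = 5.
So q(x) = -4x² + 5x + 5.
Check: q(-1) = -4. ✓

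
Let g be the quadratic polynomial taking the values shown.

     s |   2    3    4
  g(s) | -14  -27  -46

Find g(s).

g(s) = -3s^2 + 2s - 6

Using the Lagrange interpolation formula with nodes 2, 3, 4:
  L_0(s) = (s - 3)(s - 4) / 2
  L_1(s) = (s - 2)(s - 4) / -1
  L_2(s) = (s - 2)(s - 3) / 2
Then g(s) = -14·L_0(s) - 27·L_1(s) - 46·L_2(s).
Expanding and collecting terms gives g(s) = -3s² + 2s - 6.
Check: g(3) = -27. ✓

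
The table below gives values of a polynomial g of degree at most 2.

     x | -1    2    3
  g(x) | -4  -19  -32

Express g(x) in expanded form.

Write g(x) = ax^2 + bx + c. Substituting each data point gives a linear system:
  a - b + c = -4
  4a + 2b + c = -19
  9a + 3b + c = -32
Solving the system yields a = -2, b = -3, c = -5.
So g(x) = -2x^2 - 3x - 5.
Check: g(-1) = -4. ✓

g(x) = -2x^2 - 3x - 5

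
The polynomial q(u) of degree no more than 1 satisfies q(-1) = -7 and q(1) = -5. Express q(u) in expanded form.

Using the Lagrange interpolation formula with nodes -1, 1:
  L_0(u) = (u - 1) / -2
  L_1(u) = (u + 1) / 2
Then q(u) = -7·L_0(u) - 5·L_1(u).
Expanding and collecting terms gives q(u) = u - 6.
Check: q(-1) = -7. ✓

q(u) = u - 6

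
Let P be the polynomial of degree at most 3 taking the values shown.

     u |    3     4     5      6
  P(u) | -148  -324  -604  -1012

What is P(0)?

-4

Write P(u) = au^3 + bu^2 + cu + d. Substituting each data point gives a linear system:
  27a + 9b + 3c + d = -148
  64a + 16b + 4c + d = -324
  125a + 25b + 5c + d = -604
  216a + 36b + 6c + d = -1012
Solving the system yields a = -4, b = -4, c = 0, d = -4.
So P(u) = -4u^3 - 4u^2 - 4.
Then P(0) = -4.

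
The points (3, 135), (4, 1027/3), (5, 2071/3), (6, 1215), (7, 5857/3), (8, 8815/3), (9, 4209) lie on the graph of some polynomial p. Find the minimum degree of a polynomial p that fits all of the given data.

Forward differences of the values at x = 3, 4, 5, 6, 7, 8, 9:
  p  : 135  1027/3  2071/3  1215  5857/3  8815/3  4209
  Δ  : 622/3  348  1574/3  2212/3  986  3812/3
  Δ^2: 422/3  530/3  638/3  746/3  854/3
  Δ^3: 36  36  36  36
  Δ^4: 0  0  0
  Δ^5: 0  0
  Δ^6: 0
The third differences are constant (36) and nonzero, while all higher differences vanish, so the minimal degree is 3.

3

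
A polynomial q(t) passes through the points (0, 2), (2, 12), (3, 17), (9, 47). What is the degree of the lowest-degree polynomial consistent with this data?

1

Divided differences on the nodes 0, 2, 3, 9:
  order 0: 2  12  17  47
  order 1: 5  5  5
  order 2: 0  0
  order 3: 0
The order-1 divided differences are all 5 (nonzero) and every higher order vanishes, so the data lies on a polynomial of degree exactly 1.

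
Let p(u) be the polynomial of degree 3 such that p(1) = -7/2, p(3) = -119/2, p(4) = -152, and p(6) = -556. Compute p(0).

-4

Write p(u) = au^3 + bu^2 + cu + d. Substituting each data point gives a linear system:
  a + b + c + d = -7/2
  27a + 9b + 3c + d = -119/2
  64a + 16b + 4c + d = -152
  216a + 36b + 6c + d = -556
Solving the system yields a = -3, b = 5/2, c = 1, d = -4.
So p(u) = -3u^3 + (5/2)u^2 + u - 4.
Then p(0) = -4.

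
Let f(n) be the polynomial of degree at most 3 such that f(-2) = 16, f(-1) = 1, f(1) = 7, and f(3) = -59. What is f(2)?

Using the Lagrange interpolation formula with nodes -2, -1, 1, 3:
  L_0(n) = (n + 1)(n - 1)(n - 3) / -15
  L_1(n) = (n + 2)(n - 1)(n - 3) / 8
  L_2(n) = (n + 2)(n + 1)(n - 3) / -12
  L_3(n) = (n + 2)(n + 1)(n - 1) / 40
Then f(n) = 16·L_0(n) + 1·L_1(n) + 7·L_2(n) - 59·L_3(n).
Expanding and collecting terms gives f(n) = -3n³ + 6n + 4.
Evaluating at n = 2: f(2) = -8.

-8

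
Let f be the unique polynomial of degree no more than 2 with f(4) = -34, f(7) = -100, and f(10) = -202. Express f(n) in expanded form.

f(n) = -2n^2 - 2

Write f(n) = an^2 + bn + c. Substituting each data point gives a linear system:
  16a + 4b + c = -34
  49a + 7b + c = -100
  100a + 10b + c = -202
Solving the system yields a = -2, b = 0, c = -2.
So f(n) = -2n^2 - 2.
Check: f(4) = -34. ✓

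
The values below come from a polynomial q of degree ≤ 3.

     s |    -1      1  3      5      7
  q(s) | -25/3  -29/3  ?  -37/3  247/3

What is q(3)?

-27

The 4 known points determine the degree-3 polynomial uniquely.
Write q(s) = as^3 + bs^2 + cs + d. Substituting each data point gives a linear system:
  -a + b - c + d = -25/3
  a + b + c + d = -29/3
  125a + 25b + 5c + d = -37/3
  343a + 49b + 7c + d = 247/3
Solving the system yields a = 1, b = -5, c = -5/3, d = -4.
So q(s) = s³ - 5s² - (5/3)s - 4.
Then q(3) = -27.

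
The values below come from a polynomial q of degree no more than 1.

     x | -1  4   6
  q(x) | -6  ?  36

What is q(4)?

24

The 2 known points determine the degree-1 polynomial uniquely.
Write q(x) = ax + b. Substituting each data point gives a linear system:
  -a + b = -6
  6a + b = 36
Solving the system yields a = 6, b = 0.
So q(x) = 6x.
Then q(4) = 24.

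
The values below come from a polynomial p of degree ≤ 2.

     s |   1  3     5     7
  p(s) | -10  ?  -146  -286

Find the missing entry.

-54

The 3 known points determine the degree-2 polynomial uniquely.
Write p(s) = as^2 + bs + c. Substituting each data point gives a linear system:
  a + b + c = -10
  25a + 5b + c = -146
  49a + 7b + c = -286
Solving the system yields a = -6, b = 2, c = -6.
So p(s) = -6s^2 + 2s - 6.
Then p(3) = -54.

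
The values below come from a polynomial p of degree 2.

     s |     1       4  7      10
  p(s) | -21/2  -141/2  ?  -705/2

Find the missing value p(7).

The 3 known points determine the degree-2 polynomial uniquely.
Write p(s) = as^2 + bs + c. Substituting each data point gives a linear system:
  a + b + c = -21/2
  16a + 4b + c = -141/2
  100a + 10b + c = -705/2
Solving the system yields a = -3, b = -5, c = -5/2.
So p(s) = -3s^2 - 5s - 5/2.
Then p(7) = -369/2.

-369/2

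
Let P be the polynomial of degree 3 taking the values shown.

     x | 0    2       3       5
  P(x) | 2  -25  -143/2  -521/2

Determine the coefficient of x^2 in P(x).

-6

Write P(x) = ax^3 + bx^2 + cx + d. Substituting each data point gives a linear system:
  d = 2
  8a + 4b + 2c + d = -25
  27a + 9b + 3c + d = -143/2
  125a + 25b + 5c + d = -521/2
Solving the system yields a = -1, b = -6, c = 5/2, d = 2.
So P(x) = -x^3 - 6x^2 + (5/2)x + 2.
The coefficient of x^2 is -6.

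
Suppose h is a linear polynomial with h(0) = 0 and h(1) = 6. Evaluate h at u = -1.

-6

Using the Lagrange interpolation formula with nodes 0, 1:
  L_0(u) = (u - 1) / -1
  L_1(u) = u / 1
Then h(u) = 0·L_0(u) + 6·L_1(u).
Expanding and collecting terms gives h(u) = 6u.
Evaluating at u = -1: h(-1) = -6.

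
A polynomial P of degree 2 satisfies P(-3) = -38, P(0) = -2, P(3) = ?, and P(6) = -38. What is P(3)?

The 3 known points determine the degree-2 polynomial uniquely.
Write P(x) = ax^2 + bx + c. Substituting each data point gives a linear system:
  9a - 3b + c = -38
  c = -2
  36a + 6b + c = -38
Solving the system yields a = -2, b = 6, c = -2.
So P(x) = -2x^2 + 6x - 2.
Then P(3) = -2.

-2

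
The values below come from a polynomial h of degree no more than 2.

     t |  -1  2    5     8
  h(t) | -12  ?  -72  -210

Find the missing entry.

On equispaced nodes a degree-2 polynomial has vanishing third forward difference, so
  - h(-1) + 3·h(2) - 3·h(5) + h(8) = 0.
Substituting the known values and solving for h(2):
  3·h(2) = -18
  h(2) = -6.

-6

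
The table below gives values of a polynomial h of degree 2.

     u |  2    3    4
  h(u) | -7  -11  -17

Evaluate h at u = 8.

-61

Write h(u) = au^2 + bu + c. Substituting each data point gives a linear system:
  4a + 2b + c = -7
  9a + 3b + c = -11
  16a + 4b + c = -17
Solving the system yields a = -1, b = 1, c = -5.
So h(u) = -u^2 + u - 5.
Then h(8) = -61.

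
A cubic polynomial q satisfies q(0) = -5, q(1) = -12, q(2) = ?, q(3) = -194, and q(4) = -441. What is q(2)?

-63

The 4 known points determine the degree-3 polynomial uniquely.
Write q(n) = an^3 + bn^2 + cn + d. Substituting each data point gives a linear system:
  d = -5
  a + b + c + d = -12
  27a + 9b + 3c + d = -194
  64a + 16b + 4c + d = -441
Solving the system yields a = -6, b = -4, c = 3, d = -5.
So q(n) = -6n^3 - 4n^2 + 3n - 5.
Then q(2) = -63.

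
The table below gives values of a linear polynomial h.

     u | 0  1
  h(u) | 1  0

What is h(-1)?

2

Using the Lagrange interpolation formula with nodes 0, 1:
  L_0(u) = (u - 1) / -1
  L_1(u) = u / 1
Then h(u) = 1·L_0(u) + 0·L_1(u).
Expanding and collecting terms gives h(u) = -u + 1.
Evaluating at u = -1: h(-1) = 2.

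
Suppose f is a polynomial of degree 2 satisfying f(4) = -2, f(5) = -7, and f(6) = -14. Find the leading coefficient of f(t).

-1

Write f(t) = at^2 + bt + c. Substituting each data point gives a linear system:
  16a + 4b + c = -2
  25a + 5b + c = -7
  36a + 6b + c = -14
Solving the system yields a = -1, b = 4, c = -2.
So f(t) = -t^2 + 4t - 2.
The leading coefficient is -1.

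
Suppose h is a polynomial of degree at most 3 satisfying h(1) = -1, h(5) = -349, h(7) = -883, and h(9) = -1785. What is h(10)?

-2404

Write h(u) = au^3 + bu^2 + cu + d. Substituting each data point gives a linear system:
  a + b + c + d = -1
  125a + 25b + 5c + d = -349
  343a + 49b + 7c + d = -883
  729a + 81b + 9c + d = -1785
Solving the system yields a = -2, b = -4, c = -1, d = 6.
So h(u) = -2u^3 - 4u^2 - u + 6.
Then h(10) = -2404.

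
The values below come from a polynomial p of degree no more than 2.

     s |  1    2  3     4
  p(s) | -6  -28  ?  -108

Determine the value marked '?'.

The 3 known points determine the degree-2 polynomial uniquely.
Write p(s) = as^2 + bs + c. Substituting each data point gives a linear system:
  a + b + c = -6
  4a + 2b + c = -28
  16a + 4b + c = -108
Solving the system yields a = -6, b = -4, c = 4.
So p(s) = -6s^2 - 4s + 4.
Then p(3) = -62.

-62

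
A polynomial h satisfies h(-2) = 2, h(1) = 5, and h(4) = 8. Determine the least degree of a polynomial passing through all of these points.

Forward differences of the values at t = -2, 1, 4:
  h  : 2  5  8
  Δ  : 3  3
  Δ^2: 0
The first differences are constant (3) and nonzero, while all higher differences vanish, so the minimal degree is 1.

1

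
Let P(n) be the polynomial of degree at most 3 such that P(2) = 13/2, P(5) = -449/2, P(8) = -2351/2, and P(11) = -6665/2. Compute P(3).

Write P(n) = an^3 + bn^2 + cn + d. Substituting each data point gives a linear system:
  8a + 4b + 2c + d = 13/2
  125a + 25b + 5c + d = -449/2
  512a + 64b + 8c + d = -2351/2
  1331a + 121b + 11c + d = -6665/2
Solving the system yields a = -3, b = 5, c = 5, d = 1/2.
So P(n) = -3n^3 + 5n^2 + 5n + 1/2.
Then P(3) = -41/2.

-41/2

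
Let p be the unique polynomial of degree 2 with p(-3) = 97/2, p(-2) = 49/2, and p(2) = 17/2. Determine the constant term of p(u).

1/2

Write p(u) = au^2 + bu + c. Substituting each data point gives a linear system:
  9a - 3b + c = 97/2
  4a - 2b + c = 49/2
  4a + 2b + c = 17/2
Solving the system yields a = 4, b = -4, c = 1/2.
So p(u) = 4u² - 4u + 1/2.
The constant term is 1/2.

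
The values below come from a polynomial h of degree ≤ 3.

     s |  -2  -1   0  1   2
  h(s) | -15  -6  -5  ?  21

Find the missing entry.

0

The 4 known points determine the degree-3 polynomial uniquely.
Write h(s) = as^3 + bs^2 + cs + d. Substituting each data point gives a linear system:
  -8a + 4b - 2c + d = -15
  -a + b - c + d = -6
  d = -5
  8a + 4b + 2c + d = 21
Solving the system yields a = 2, b = 2, c = 1, d = -5.
So h(s) = 2s^3 + 2s^2 + s - 5.
Then h(1) = 0.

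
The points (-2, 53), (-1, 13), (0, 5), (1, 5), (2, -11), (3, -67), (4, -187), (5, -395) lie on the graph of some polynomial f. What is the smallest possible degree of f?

Forward differences of the values at x = -2, -1, 0, 1, 2, 3, 4, 5:
  f  : 53  13  5  5  -11  -67  -187  -395
  Δ  : -40  -8  0  -16  -56  -120  -208
  Δ^2: 32  8  -16  -40  -64  -88
  Δ^3: -24  -24  -24  -24  -24
  Δ^4: 0  0  0  0
  Δ^5: 0  0  0
  Δ^6: 0  0
  Δ^7: 0
The third differences are constant (-24) and nonzero, while all higher differences vanish, so the minimal degree is 3.

3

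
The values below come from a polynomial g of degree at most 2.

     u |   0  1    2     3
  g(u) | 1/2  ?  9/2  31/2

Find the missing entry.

The 3 known points determine the degree-2 polynomial uniquely.
Write g(u) = au^2 + bu + c. Substituting each data point gives a linear system:
  c = 1/2
  4a + 2b + c = 9/2
  9a + 3b + c = 31/2
Solving the system yields a = 3, b = -4, c = 1/2.
So g(u) = 3u^2 - 4u + 1/2.
Then g(1) = -1/2.

-1/2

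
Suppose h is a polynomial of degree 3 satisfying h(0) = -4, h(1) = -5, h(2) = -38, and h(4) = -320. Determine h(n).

h(n) = -5n^3 - n^2 + 5n - 4

Write h(n) = an^3 + bn^2 + cn + d. Substituting each data point gives a linear system:
  d = -4
  a + b + c + d = -5
  8a + 4b + 2c + d = -38
  64a + 16b + 4c + d = -320
Solving the system yields a = -5, b = -1, c = 5, d = -4.
So h(n) = -5n^3 - n^2 + 5n - 4.
Check: h(1) = -5. ✓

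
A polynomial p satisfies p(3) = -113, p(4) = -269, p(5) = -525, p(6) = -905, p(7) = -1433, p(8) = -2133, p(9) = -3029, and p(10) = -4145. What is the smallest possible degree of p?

3

Forward differences of the values at n = 3, 4, 5, 6, 7, 8, 9, 10:
  p  : -113  -269  -525  -905  -1433  -2133  -3029  -4145
  Δ  : -156  -256  -380  -528  -700  -896  -1116
  Δ^2: -100  -124  -148  -172  -196  -220
  Δ^3: -24  -24  -24  -24  -24
  Δ^4: 0  0  0  0
  Δ^5: 0  0  0
  Δ^6: 0  0
  Δ^7: 0
The third differences are constant (-24) and nonzero, while all higher differences vanish, so the minimal degree is 3.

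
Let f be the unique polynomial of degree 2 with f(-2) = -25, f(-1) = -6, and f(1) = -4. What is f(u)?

Write f(u) = au^2 + bu + c. Substituting each data point gives a linear system:
  4a - 2b + c = -25
  a - b + c = -6
  a + b + c = -4
Solving the system yields a = -6, b = 1, c = 1.
So f(u) = -6u^2 + u + 1.
Check: f(1) = -4. ✓

f(u) = -6u^2 + u + 1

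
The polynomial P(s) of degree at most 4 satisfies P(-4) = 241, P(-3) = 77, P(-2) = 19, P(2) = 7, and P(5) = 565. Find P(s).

P(s) = s^4 - 2s^2 - 3s + 5

Write P(s) = as^4 + bs^3 + cs^2 + ds + e. Substituting each data point gives a linear system:
  256a - 64b + 16c - 4d + e = 241
  81a - 27b + 9c - 3d + e = 77
  16a - 8b + 4c - 2d + e = 19
  16a + 8b + 4c + 2d + e = 7
  625a + 125b + 25c + 5d + e = 565
Solving the system yields a = 1, b = 0, c = -2, d = -3, e = 5.
So P(s) = s^4 - 2s^2 - 3s + 5.
Check: P(-4) = 241. ✓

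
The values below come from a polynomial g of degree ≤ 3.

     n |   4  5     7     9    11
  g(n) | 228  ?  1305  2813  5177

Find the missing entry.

461

The 4 known points determine the degree-3 polynomial uniquely.
Write g(n) = an^3 + bn^2 + cn + d. Substituting each data point gives a linear system:
  64a + 16b + 4c + d = 228
  343a + 49b + 7c + d = 1305
  729a + 81b + 9c + d = 2813
  1331a + 121b + 11c + d = 5177
Solving the system yields a = 4, b = -1, c = -2, d = -4.
So g(n) = 4n^3 - n^2 - 2n - 4.
Then g(5) = 461.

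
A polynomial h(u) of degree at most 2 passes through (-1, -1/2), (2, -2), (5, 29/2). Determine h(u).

Write h(u) = au^2 + bu + c. Substituting each data point gives a linear system:
  a - b + c = -1/2
  4a + 2b + c = -2
  25a + 5b + c = 29/2
Solving the system yields a = 1, b = -3/2, c = -3.
So h(u) = u^2 - (3/2)u - 3.
Check: h(-1) = -1/2. ✓

h(u) = u^2 - (3/2)u - 3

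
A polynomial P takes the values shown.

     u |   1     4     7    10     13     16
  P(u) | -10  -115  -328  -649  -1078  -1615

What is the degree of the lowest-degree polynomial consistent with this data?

Forward differences of the values at u = 1, 4, 7, 10, 13, 16:
  P  : -10  -115  -328  -649  -1078  -1615
  Δ  : -105  -213  -321  -429  -537
  Δ^2: -108  -108  -108  -108
  Δ^3: 0  0  0
  Δ^4: 0  0
  Δ^5: 0
The second differences are constant (-108) and nonzero, while all higher differences vanish, so the minimal degree is 2.

2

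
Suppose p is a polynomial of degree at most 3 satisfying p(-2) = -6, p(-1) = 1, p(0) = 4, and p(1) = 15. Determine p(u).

p(u) = 2u^3 + 4u^2 + 5u + 4

Write p(u) = au^3 + bu^2 + cu + d. Substituting each data point gives a linear system:
  -8a + 4b - 2c + d = -6
  -a + b - c + d = 1
  d = 4
  a + b + c + d = 15
Solving the system yields a = 2, b = 4, c = 5, d = 4.
So p(u) = 2u^3 + 4u^2 + 5u + 4.
Check: p(-2) = -6. ✓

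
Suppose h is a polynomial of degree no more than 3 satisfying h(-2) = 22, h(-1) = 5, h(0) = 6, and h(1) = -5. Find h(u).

Using the Lagrange interpolation formula with nodes -2, -1, 0, 1:
  L_0(u) = (u + 1)u(u - 1) / -6
  L_1(u) = (u + 2)u(u - 1) / 2
  L_2(u) = (u + 2)(u + 1)(u - 1) / -2
  L_3(u) = (u + 2)(u + 1)u / 6
Then h(u) = 22·L_0(u) + 5·L_1(u) + 6·L_2(u) - 5·L_3(u).
Expanding and collecting terms gives h(u) = -5u^3 - 6u^2 + 6.
Check: h(1) = -5. ✓

h(u) = -5u^3 - 6u^2 + 6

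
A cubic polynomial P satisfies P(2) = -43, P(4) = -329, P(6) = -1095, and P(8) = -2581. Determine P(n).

P(n) = -5n^3 - 3n + 3

Write P(n) = an^3 + bn^2 + cn + d. Substituting each data point gives a linear system:
  8a + 4b + 2c + d = -43
  64a + 16b + 4c + d = -329
  216a + 36b + 6c + d = -1095
  512a + 64b + 8c + d = -2581
Solving the system yields a = -5, b = 0, c = -3, d = 3.
So P(n) = -5n^3 - 3n + 3.
Check: P(2) = -43. ✓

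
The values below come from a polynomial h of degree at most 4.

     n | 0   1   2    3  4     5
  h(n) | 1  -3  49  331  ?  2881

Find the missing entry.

The 5 known points determine the degree-4 polynomial uniquely.
Write h(n) = an^4 + bn^3 + cn^2 + dn + e. Substituting each data point gives a linear system:
  e = 1
  a + b + c + d + e = -3
  16a + 8b + 4c + 2d + e = 49
  81a + 27b + 9c + 3d + e = 331
  625a + 125b + 25c + 5d + e = 2881
Solving the system yields a = 5, b = -1, c = -4, d = -4, e = 1.
So h(n) = 5n⁴ - n³ - 4n² - 4n + 1.
Then h(4) = 1137.

1137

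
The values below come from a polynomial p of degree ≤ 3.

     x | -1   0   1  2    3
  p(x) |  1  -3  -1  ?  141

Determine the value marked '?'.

The 4 known points determine the degree-3 polynomial uniquely.
Write p(x) = ax^3 + bx^2 + cx + d. Substituting each data point gives a linear system:
  -a + b - c + d = 1
  d = -3
  a + b + c + d = -1
  27a + 9b + 3c + d = 141
Solving the system yields a = 5, b = 3, c = -6, d = -3.
So p(x) = 5x³ + 3x² - 6x - 3.
Then p(2) = 37.

37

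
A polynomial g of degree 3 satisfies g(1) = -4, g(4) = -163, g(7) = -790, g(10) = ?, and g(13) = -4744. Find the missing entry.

The 4 known points determine the degree-3 polynomial uniquely.
Write g(n) = an^3 + bn^2 + cn + d. Substituting each data point gives a linear system:
  a + b + c + d = -4
  64a + 16b + 4c + d = -163
  343a + 49b + 7c + d = -790
  2197a + 169b + 13c + d = -4744
Solving the system yields a = -2, b = -2, c = -1, d = 1.
So g(n) = -2n³ - 2n² - n + 1.
Then g(10) = -2209.

-2209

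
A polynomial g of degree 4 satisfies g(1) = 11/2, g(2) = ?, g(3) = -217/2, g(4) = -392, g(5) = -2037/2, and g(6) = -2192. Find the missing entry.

-12

On equispaced nodes a degree-4 polynomial has vanishing fifth forward difference, so
  - g(1) + 5·g(2) - 10·g(3) + 10·g(4) - 5·g(5) + g(6) = 0.
Substituting the known values and solving for g(2):
  5·g(2) = -60
  g(2) = -12.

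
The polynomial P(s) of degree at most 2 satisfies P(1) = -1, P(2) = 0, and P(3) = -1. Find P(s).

Write P(s) = as^2 + bs + c. Substituting each data point gives a linear system:
  a + b + c = -1
  4a + 2b + c = 0
  9a + 3b + c = -1
Solving the system yields a = -1, b = 4, c = -4.
So P(s) = -s^2 + 4s - 4.
Check: P(2) = 0. ✓

P(s) = -s^2 + 4s - 4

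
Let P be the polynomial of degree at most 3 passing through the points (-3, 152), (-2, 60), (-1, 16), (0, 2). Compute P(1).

Forward differences of the values at u = -3, -2, -1, 0:
  P  : 152  60  16  2
  Δ  : -92  -44  -14
  Δ^2: 48  30
  Δ^3: -18
The third differences are constant, confirming degree 3.
Interpolating (Newton forward form) and evaluating at u = 1 gives P(1) = 0.

0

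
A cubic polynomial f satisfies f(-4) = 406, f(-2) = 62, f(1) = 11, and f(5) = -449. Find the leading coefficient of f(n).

-5

Write f(n) = an^3 + bn^2 + cn + d. Substituting each data point gives a linear system:
  -64a + 16b - 4c + d = 406
  -8a + 4b - 2c + d = 62
  a + b + c + d = 11
  125a + 25b + 5c + d = -449
Solving the system yields a = -5, b = 6, c = 4, d = 6.
So f(n) = -5n^3 + 6n^2 + 4n + 6.
The leading coefficient is -5.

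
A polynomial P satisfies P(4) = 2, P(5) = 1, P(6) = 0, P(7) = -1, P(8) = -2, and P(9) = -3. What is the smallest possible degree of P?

Forward differences of the values at s = 4, 5, 6, 7, 8, 9:
  P  : 2  1  0  -1  -2  -3
  Δ  : -1  -1  -1  -1  -1
  Δ^2: 0  0  0  0
  Δ^3: 0  0  0
  Δ^4: 0  0
  Δ^5: 0
The first differences are constant (-1) and nonzero, while all higher differences vanish, so the minimal degree is 1.

1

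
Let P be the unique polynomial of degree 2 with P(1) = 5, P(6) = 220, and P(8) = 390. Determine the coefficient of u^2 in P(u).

Write P(u) = au^2 + bu + c. Substituting each data point gives a linear system:
  a + b + c = 5
  36a + 6b + c = 220
  64a + 8b + c = 390
Solving the system yields a = 6, b = 1, c = -2.
So P(u) = 6u^2 + u - 2.
The leading coefficient is 6.

6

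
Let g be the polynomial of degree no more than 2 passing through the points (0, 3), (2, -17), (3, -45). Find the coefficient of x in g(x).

2

Write g(x) = ax^2 + bx + c. Substituting each data point gives a linear system:
  c = 3
  4a + 2b + c = -17
  9a + 3b + c = -45
Solving the system yields a = -6, b = 2, c = 3.
So g(x) = -6x² + 2x + 3.
The coefficient of x is 2.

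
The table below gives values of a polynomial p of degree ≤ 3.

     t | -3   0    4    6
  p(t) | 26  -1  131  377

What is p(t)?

p(t) = t^3 + 5t^2 - 3t - 1

Write p(t) = at^3 + bt^2 + ct + d. Substituting each data point gives a linear system:
  -27a + 9b - 3c + d = 26
  d = -1
  64a + 16b + 4c + d = 131
  216a + 36b + 6c + d = 377
Solving the system yields a = 1, b = 5, c = -3, d = -1.
So p(t) = t³ + 5t² - 3t - 1.
Check: p(4) = 131. ✓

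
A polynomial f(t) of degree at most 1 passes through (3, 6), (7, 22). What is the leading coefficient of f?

4

Write f(t) = at + b. Substituting each data point gives a linear system:
  3a + b = 6
  7a + b = 22
Solving the system yields a = 4, b = -6.
So f(t) = 4t - 6.
The leading coefficient is 4.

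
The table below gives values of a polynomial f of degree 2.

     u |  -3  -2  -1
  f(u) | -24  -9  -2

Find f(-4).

Write f(u) = au^2 + bu + c. Substituting each data point gives a linear system:
  9a - 3b + c = -24
  4a - 2b + c = -9
  a - b + c = -2
Solving the system yields a = -4, b = -5, c = -3.
So f(u) = -4u² - 5u - 3.
Then f(-4) = -47.

-47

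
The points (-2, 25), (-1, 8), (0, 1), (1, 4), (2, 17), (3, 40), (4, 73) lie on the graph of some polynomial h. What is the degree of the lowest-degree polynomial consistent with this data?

Forward differences of the values at s = -2, -1, 0, 1, 2, 3, 4:
  h  : 25  8  1  4  17  40  73
  Δ  : -17  -7  3  13  23  33
  Δ^2: 10  10  10  10  10
  Δ^3: 0  0  0  0
  Δ^4: 0  0  0
  Δ^5: 0  0
  Δ^6: 0
The second differences are constant (10) and nonzero, while all higher differences vanish, so the minimal degree is 2.

2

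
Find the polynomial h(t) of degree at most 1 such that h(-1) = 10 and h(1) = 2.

h(t) = -4t + 6

Using the Lagrange interpolation formula with nodes -1, 1:
  L_0(t) = (t - 1) / -2
  L_1(t) = (t + 1) / 2
Then h(t) = 10·L_0(t) + 2·L_1(t).
Expanding and collecting terms gives h(t) = -4t + 6.
Check: h(-1) = 10. ✓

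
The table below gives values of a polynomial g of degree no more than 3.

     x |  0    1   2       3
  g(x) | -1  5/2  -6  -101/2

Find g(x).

g(x) = -4x^3 + 6x^2 + (3/2)x - 1

Using the Lagrange interpolation formula with nodes 0, 1, 2, 3:
  L_0(x) = (x - 1)(x - 2)(x - 3) / -6
  L_1(x) = x(x - 2)(x - 3) / 2
  L_2(x) = x(x - 1)(x - 3) / -2
  L_3(x) = x(x - 1)(x - 2) / 6
Then g(x) = -1·L_0(x) + 5/2·L_1(x) - 6·L_2(x) - 101/2·L_3(x).
Expanding and collecting terms gives g(x) = -4x³ + 6x² + (3/2)x - 1.
Check: g(3) = -101/2. ✓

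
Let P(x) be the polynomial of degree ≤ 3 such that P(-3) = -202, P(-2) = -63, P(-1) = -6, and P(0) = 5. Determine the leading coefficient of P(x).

6

Write P(x) = ax^3 + bx^2 + cx + d. Substituting each data point gives a linear system:
  -27a + 9b - 3c + d = -202
  -8a + 4b - 2c + d = -63
  -a + b - c + d = -6
  d = 5
Solving the system yields a = 6, b = -5, c = 0, d = 5.
So P(x) = 6x^3 - 5x^2 + 5.
The leading coefficient is 6.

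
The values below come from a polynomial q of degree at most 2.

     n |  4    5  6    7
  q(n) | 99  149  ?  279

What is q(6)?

209

On equispaced nodes a degree-2 polynomial has vanishing third forward difference, so
  - q(4) + 3·q(5) - 3·q(6) + q(7) = 0.
Substituting the known values and solving for q(6):
  -3·q(6) = -627
  q(6) = 209.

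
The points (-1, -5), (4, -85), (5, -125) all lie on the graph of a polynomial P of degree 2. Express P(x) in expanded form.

P(x) = -4x^2 - 4x - 5

Using the Lagrange interpolation formula with nodes -1, 4, 5:
  L_0(x) = (x - 4)(x - 5) / 30
  L_1(x) = (x + 1)(x - 5) / -5
  L_2(x) = (x + 1)(x - 4) / 6
Then P(x) = -5·L_0(x) - 85·L_1(x) - 125·L_2(x).
Expanding and collecting terms gives P(x) = -4x² - 4x - 5.
Check: P(4) = -85. ✓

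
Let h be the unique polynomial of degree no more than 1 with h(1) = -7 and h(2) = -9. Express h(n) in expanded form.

Write h(n) = an + b. Substituting each data point gives a linear system:
  a + b = -7
  2a + b = -9
Solving the system yields a = -2, b = -5.
So h(n) = -2n - 5.
Check: h(2) = -9. ✓

h(n) = -2n - 5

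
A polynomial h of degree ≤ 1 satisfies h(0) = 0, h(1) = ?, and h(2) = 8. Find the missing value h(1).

On equispaced nodes a degree-1 polynomial has vanishing second forward difference, so
  h(0) - 2·h(1) + h(2) = 0.
Substituting the known values and solving for h(1):
  -2·h(1) = -8
  h(1) = 4.

4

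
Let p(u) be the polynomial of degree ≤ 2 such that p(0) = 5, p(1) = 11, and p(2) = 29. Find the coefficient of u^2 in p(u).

Write p(u) = au^2 + bu + c. Substituting each data point gives a linear system:
  c = 5
  a + b + c = 11
  4a + 2b + c = 29
Solving the system yields a = 6, b = 0, c = 5.
So p(u) = 6u^2 + 5.
The leading coefficient is 6.

6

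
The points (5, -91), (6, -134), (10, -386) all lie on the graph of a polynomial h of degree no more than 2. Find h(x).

h(x) = -4x^2 + x + 4

Write h(x) = ax^2 + bx + c. Substituting each data point gives a linear system:
  25a + 5b + c = -91
  36a + 6b + c = -134
  100a + 10b + c = -386
Solving the system yields a = -4, b = 1, c = 4.
So h(x) = -4x^2 + x + 4.
Check: h(5) = -91. ✓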